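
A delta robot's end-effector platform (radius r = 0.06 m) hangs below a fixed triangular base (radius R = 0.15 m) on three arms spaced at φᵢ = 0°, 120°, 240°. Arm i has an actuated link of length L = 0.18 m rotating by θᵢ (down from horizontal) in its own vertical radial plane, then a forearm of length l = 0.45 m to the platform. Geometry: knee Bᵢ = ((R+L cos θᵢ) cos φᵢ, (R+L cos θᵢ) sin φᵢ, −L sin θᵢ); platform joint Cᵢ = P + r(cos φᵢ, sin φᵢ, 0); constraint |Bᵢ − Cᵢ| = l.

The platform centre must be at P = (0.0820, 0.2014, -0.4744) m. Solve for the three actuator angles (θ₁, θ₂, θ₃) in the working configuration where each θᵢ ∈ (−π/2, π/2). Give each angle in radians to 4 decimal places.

rotate P by −φ1: (0.0820, 0.2014, -0.4744)
  e−x'=0.0080;  (l²−L²−(e−x')²−y'²−z²)/2L = -0.2655
  γ=atan2(-0.4744,0.0080)=-1.5539;  ψ=arccos(-0.5596)=2.1647;  θ1=γ+ψ≈0.6107
arm 2 (φ=120.0°): x'=0.1334, y'=-0.1717
  A=-0.0434, B=-0.4744, C=(l²−L²−A²−y'²−z²)/(2L)=-0.2398
  γ=atan2(-0.4744,-0.0434)=-1.6621;  ψ=arccos(-0.5034)=2.0983;  θ2=γ+ψ≈0.4362
arm 3 (φ=240.0°): x'=-0.2154, y'=-0.0297
  A cos θ + B sin θ = C:  0.3054·cos θ + -0.4744·sin θ = -0.4142
  √(A²+B²)=0.5642;  θ3 = -0.9988+2.3952 ≈ 1.3964

θ₁ = 0.6107, θ₂ = 0.4362, θ₃ = 1.3964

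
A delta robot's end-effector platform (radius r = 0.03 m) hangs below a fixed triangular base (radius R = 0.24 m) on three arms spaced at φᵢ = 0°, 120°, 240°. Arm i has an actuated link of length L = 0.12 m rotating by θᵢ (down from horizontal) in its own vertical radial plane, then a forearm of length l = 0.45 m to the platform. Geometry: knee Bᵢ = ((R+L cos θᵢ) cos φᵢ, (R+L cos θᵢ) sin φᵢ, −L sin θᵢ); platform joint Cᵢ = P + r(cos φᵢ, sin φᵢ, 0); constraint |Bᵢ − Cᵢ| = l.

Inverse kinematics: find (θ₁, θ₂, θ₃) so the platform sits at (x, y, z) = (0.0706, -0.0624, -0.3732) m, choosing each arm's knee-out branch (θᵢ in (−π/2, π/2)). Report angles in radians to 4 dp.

θ₁ = 0.0876, θ₂ = 1.0475, θ₃ = 0.4367

arm 1 (φ=0.0°): x'=0.0706, y'=-0.0624
  A cos θ + B sin θ = C:  0.1394·cos θ + -0.3732·sin θ = 0.1062
  √(A²+B²)=0.3984;  θ1 = -1.2133+1.3009 ≈ 0.0876
rotate P by −φ2: (-0.0893, -0.0299, -0.3732)
  A=0.2993, B=-0.3732, C=(l²−L²−A²−y'²−z²)/(2L)=-0.1737
  θ2 = atan2(B,A) + arccos(C/0.4784) = 1.0475
arm 3 (φ=240.0°): x'=0.0187, y'=0.0923
  A=0.1913, B=-0.3732, C=(l²−L²−A²−y'²−z²)/(2L)=0.0155
  √(A²+B²)=0.4194;  θ3 = -1.0972+1.5339 ≈ 0.4367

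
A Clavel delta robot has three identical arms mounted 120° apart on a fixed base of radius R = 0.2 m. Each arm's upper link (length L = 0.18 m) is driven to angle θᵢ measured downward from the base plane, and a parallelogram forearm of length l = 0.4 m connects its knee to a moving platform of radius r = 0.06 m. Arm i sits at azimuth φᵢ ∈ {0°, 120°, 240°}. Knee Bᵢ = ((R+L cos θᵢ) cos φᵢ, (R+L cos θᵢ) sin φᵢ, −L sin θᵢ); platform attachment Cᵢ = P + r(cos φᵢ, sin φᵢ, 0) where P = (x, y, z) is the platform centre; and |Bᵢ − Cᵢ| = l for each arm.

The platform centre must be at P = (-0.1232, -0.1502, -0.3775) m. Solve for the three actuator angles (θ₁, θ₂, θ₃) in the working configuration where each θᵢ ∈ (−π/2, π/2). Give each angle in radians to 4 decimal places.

θ₁ = 1.3090, θ₂ = 1.1342, θ₃ = -0.0002

arm 1 (φ=0.0°): x'=-0.1232, y'=-0.1502
  A cos θ + B sin θ = C:  0.2632·cos θ + -0.3775·sin θ = -0.2965
  γ=atan2(-0.3775,0.2632)=-0.9619;  ψ=arccos(-0.6443)=2.2709;  θ1=γ+ψ≈1.3090
arm 2 (φ=120.0°): x'=-0.0685, y'=0.1818
  A=0.2085, B=-0.3775, C=(l²−L²−A²−y'²−z²)/(2L)=-0.2539
  γ=atan2(-0.3775,0.2085)=-1.0662;  ψ=arccos(-0.5889)=2.2004;  θ2=γ+ψ≈1.1342
rotate P by −φ3: (0.1917, -0.0316, -0.3775)
  A cos θ + B sin θ = C:  -0.0517·cos θ + -0.3775·sin θ = -0.0516
  γ=atan2(-0.3775,-0.0517)=-1.7068;  ψ=arccos(-0.1354)=1.7066;  θ3=γ+ψ≈-0.0002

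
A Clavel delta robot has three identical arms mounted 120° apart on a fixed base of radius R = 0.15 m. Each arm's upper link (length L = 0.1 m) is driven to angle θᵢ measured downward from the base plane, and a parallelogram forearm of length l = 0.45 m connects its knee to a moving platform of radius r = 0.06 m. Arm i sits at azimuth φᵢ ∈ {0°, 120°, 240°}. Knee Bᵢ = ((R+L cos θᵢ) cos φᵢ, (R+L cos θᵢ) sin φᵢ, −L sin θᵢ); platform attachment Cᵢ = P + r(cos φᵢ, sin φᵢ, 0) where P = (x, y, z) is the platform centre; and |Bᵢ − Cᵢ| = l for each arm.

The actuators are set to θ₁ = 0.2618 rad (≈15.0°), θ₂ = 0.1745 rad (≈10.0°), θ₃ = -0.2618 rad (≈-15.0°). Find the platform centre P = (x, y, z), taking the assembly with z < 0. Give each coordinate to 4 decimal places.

φ1=0.0°: virtual centre (0.1866, 0.0000, -0.0259), radius l
φ2=120.0°: virtual centre (-0.0942, 0.1632, -0.0174), radius l
φ3=240.0°: virtual centre (-0.0933, -0.1616, 0.0259), radius l
subtract pairs → two planes through P
linear system: -0.5617x+0.3265y = 0.0003−0.0170z; -0.5598x+-0.3232y = 0.0000−0.1035z
det = 0.3643;  x = -0.0003+0.1079z,  y = 0.0005+0.1334z
into |P−centre ₁|² = l²: 1.0294z² + 0.0116z + -0.1669 = 0;  Δ = 0.6874;  z = -0.4083 or 0.3971 → z<0 root = -0.4083
x = -0.0444, y = -0.0540

(-0.0444, -0.0540, -0.4083)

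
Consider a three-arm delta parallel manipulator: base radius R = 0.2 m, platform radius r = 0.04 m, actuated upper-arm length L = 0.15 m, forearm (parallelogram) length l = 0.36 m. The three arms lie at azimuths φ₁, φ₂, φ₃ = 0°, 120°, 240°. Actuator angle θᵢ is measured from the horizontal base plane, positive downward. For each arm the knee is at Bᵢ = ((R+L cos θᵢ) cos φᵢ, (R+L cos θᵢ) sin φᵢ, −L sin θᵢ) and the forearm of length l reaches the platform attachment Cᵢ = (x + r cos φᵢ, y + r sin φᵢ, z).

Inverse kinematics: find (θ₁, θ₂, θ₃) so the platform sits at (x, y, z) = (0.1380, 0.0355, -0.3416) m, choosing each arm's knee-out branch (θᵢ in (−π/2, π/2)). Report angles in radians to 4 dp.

θ₁ = 0.1749, θ₂ = 1.1344, θ₃ = 1.3965

φ1=0.0° → target in arm frame (0.1380, 0.0355)
  A cos θ + B sin θ = C:  0.0220·cos θ + -0.3416·sin θ = -0.0378
  θ1 = atan2(B,A) + arccos(C/0.3423) = 0.1749
arm 2 (φ=120.0°): x'=-0.0383, y'=-0.1373
  A=0.1983, B=-0.3416, C=(l²−L²−A²−y'²−z²)/(2L)=-0.2258
  γ=atan2(-0.3416,0.1983)=-1.0449;  ψ=arccos(-0.5717)=2.1793;  θ2=γ+ψ≈1.1344
φ3=240.0° → target in arm frame (-0.0997, 0.1018)
  A=0.2597, B=-0.3416, C=(l²−L²−A²−y'²−z²)/(2L)=-0.2914
  γ=atan2(-0.3416,0.2597)=-0.9207;  ψ=arccos(-0.6790)=2.3172;  θ3=γ+ψ≈1.3965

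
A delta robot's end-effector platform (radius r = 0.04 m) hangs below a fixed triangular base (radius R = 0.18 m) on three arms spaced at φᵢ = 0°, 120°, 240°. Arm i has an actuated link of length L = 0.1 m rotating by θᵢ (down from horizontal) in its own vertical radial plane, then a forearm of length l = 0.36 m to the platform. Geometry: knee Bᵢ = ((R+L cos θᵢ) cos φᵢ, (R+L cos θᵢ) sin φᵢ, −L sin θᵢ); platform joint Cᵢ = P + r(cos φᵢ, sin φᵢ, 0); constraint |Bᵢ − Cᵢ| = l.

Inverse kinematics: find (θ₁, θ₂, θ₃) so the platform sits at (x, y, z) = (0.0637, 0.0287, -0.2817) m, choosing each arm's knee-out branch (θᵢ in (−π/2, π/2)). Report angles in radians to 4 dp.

θ₁ = -0.3489, θ₂ = 0.2620, θ₃ = 0.6112

rotate P by −φ1: (0.0637, 0.0287, -0.2817)
  e−x'=0.0763;  (l²−L²−(e−x')²−y'²−z²)/2L = 0.1680
  θ1 = atan2(B,A) + arccos(C/0.2919) = -0.3489
φ2=120.0° → target in arm frame (-0.0070, -0.0695)
  A cos θ + B sin θ = C:  0.1470·cos θ + -0.2817·sin θ = 0.0690
  √(A²+B²)=0.3177;  θ2 = -1.0899+1.3518 ≈ 0.2620
rotate P by −φ3: (-0.0567, 0.0408, -0.2817)
  e−x'=0.1967;  (l²−L²−(e−x')²−y'²−z²)/2L = -0.0006
  γ=atan2(-0.2817,0.1967)=-0.9612;  ψ=arccos(-0.0017)=1.5725;  θ3=γ+ψ≈0.6112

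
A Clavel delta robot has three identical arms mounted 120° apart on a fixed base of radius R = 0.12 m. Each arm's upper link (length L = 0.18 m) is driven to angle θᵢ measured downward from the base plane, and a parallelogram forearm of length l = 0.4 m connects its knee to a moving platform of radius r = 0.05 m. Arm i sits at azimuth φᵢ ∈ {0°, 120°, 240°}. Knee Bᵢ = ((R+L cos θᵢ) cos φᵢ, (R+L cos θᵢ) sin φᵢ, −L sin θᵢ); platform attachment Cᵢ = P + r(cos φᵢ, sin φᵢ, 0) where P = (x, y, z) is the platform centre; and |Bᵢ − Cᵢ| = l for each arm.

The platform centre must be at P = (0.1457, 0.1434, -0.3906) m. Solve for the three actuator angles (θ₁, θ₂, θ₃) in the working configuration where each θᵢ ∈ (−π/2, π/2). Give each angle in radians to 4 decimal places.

arm 1 (φ=0.0°): x'=0.1457, y'=0.1434
  A cos θ + B sin θ = C:  -0.0757·cos θ + -0.3906·sin θ = -0.1424
  γ=atan2(-0.3906,-0.0757)=-1.7622;  ψ=arccos(-0.3579)=1.9368;  θ1=γ+ψ≈0.1746
arm 2 (φ=120.0°): x'=0.0513, y'=-0.1979
  e−x'=0.0187;  (l²−L²−(e−x')²−y'²−z²)/2L = -0.1791
  θ2 = atan2(B,A) + arccos(C/0.3910) = 0.5235
φ3=240.0° → target in arm frame (-0.1970, 0.0545)
  A cos θ + B sin θ = C:  0.2670·cos θ + -0.3906·sin θ = -0.2757
  √(A²+B²)=0.4732;  θ3 = -0.9711+2.1928 ≈ 1.2217

θ₁ = 0.1746, θ₂ = 0.5235, θ₃ = 1.2217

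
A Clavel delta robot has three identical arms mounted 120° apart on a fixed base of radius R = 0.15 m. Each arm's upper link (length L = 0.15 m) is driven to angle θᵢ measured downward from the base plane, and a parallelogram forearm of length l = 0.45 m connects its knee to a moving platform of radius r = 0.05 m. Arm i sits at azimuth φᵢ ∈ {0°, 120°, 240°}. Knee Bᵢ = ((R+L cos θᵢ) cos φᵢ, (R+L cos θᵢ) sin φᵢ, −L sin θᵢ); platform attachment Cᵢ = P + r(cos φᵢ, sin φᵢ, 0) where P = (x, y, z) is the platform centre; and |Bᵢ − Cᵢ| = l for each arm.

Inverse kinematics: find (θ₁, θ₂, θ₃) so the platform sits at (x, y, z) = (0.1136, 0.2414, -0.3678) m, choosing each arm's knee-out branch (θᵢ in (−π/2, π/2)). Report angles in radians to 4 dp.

θ₁ = 0.0878, θ₂ = -0.0872, θ₃ = 1.3964

arm 1 (φ=0.0°): x'=0.1136, y'=0.2414
  A cos θ + B sin θ = C:  -0.0136·cos θ + -0.3678·sin θ = -0.0458
  γ=atan2(-0.3678,-0.0136)=-1.6078;  ψ=arccos(-0.1244)=1.6955;  θ1=γ+ψ≈0.0878
arm 2 (φ=120.0°): x'=0.1523, y'=-0.2191
  A=-0.0523, B=-0.3678, C=(l²−L²−A²−y'²−z²)/(2L)=-0.0200
  θ2 = atan2(B,A) + arccos(C/0.3715) = -0.0872
φ3=240.0° → target in arm frame (-0.2659, -0.0223)
  e−x'=0.3659;  (l²−L²−(e−x')²−y'²−z²)/2L = -0.2988
  γ=atan2(-0.3678,0.3659)=-0.7880;  ψ=arccos(-0.5759)=2.1845;  θ3=γ+ψ≈1.3964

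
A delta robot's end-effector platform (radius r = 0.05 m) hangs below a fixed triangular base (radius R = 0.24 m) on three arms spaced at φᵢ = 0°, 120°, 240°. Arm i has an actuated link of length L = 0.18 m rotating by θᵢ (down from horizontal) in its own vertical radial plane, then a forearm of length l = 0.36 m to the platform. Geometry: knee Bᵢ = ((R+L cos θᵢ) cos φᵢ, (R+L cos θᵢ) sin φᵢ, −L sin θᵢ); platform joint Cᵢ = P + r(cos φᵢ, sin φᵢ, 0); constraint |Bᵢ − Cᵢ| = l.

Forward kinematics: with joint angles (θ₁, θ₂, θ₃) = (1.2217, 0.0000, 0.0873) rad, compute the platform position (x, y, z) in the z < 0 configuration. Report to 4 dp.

O1 = (0.2516·cos0.0°, 0.2516·sin0.0°, -0.1691) = (0.2516, 0.0000, -0.1691)
O2 = (0.3700·cos120.0°, 0.3700·sin120.0°, 0.0000) = (-0.1850, 0.3204, 0.0000)
φ3=240.0°: virtual centre (-0.1847, -0.3198, -0.0157), radius l
eliminate P² terms by subtracting sphere 1 from 2 and 3
linear system: -0.8731x+0.6409y = 0.0450−0.3383z; -0.8725x+-0.6397y = 0.0447−0.3069z
Cramer: x(z) = -0.0514+0.3696z;  y(z) = 0.0002-0.0243z
quadratic in z: (1.1372)z²+(0.1143)z+(-0.0092)=0, √Δ=0.2343 → z ∈ {-0.1533, 0.0527}; z = -0.1533 (taking z<0)
x = -0.1081, y = 0.0039

(-0.1081, 0.0039, -0.1533)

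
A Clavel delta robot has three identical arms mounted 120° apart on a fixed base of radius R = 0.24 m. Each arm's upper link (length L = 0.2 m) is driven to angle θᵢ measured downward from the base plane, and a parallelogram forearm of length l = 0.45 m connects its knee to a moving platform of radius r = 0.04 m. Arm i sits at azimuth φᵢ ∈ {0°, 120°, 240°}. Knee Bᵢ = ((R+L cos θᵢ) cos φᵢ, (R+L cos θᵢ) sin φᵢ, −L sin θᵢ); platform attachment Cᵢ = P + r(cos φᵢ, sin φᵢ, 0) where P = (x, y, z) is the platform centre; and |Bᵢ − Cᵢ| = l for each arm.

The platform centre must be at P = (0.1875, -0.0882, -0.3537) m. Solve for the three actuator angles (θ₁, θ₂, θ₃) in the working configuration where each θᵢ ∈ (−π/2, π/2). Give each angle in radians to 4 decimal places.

θ₁ = -0.1743, θ₂ = 1.3961, θ₃ = 0.8726

arm 1 (φ=0.0°): x'=0.1875, y'=-0.0882
  A=0.0125, B=-0.3537, C=(l²−L²−A²−y'²−z²)/(2L)=0.0737
  γ=atan2(-0.3537,0.0125)=-1.5355;  ψ=arccos(0.2081)=1.3612;  θ1=γ+ψ≈-0.1743
arm 2 (φ=120.0°): x'=-0.1701, y'=-0.1183
  e−x'=0.3701;  (l²−L²−(e−x')²−y'²−z²)/2L = -0.2840
  γ=atan2(-0.3537,0.3701)=-0.7627;  ψ=arccos(-0.5547)=2.1588;  θ2=γ+ψ≈1.3961
φ3=240.0° → target in arm frame (-0.0174, 0.2065)
  e−x'=0.2174;  (l²−L²−(e−x')²−y'²−z²)/2L = -0.1312
  γ=atan2(-0.3537,0.2174)=-1.0197;  ψ=arccos(-0.3161)=1.8924;  θ3=γ+ψ≈0.8726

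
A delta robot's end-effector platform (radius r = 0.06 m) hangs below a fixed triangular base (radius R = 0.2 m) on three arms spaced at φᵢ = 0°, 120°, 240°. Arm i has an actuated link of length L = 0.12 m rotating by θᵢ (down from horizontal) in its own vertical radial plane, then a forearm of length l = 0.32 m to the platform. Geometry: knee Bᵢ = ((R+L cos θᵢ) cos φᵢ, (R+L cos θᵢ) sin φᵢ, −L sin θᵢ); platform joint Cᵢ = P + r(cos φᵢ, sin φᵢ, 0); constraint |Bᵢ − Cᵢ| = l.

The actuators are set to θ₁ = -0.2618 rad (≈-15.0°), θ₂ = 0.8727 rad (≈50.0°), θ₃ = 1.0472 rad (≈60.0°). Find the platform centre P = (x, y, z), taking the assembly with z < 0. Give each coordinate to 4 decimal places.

(0.1093, 0.0176, -0.2528)

arm 1 at φ=0.0°: (R−r)+L cos θ1 = 0.2559;  O1 = (0.2559, 0.0000, 0.0311)
arm 2 at φ=120.0°: (R−r)+L cos θ2 = 0.2171;  O2 = (-0.1086, 0.1880, -0.0919)
O3 = (0.2000·cos240.0°, 0.2000·sin240.0°, -0.1039) = (-0.1000, -0.1732, -0.1039)
eliminate P² terms by subtracting sphere 1 from 2 and 3
linear system: -0.7290x+0.3761y = -0.0109−-0.2460z; -0.7118x+-0.3464y = -0.0157−-0.2700z
Cramer: x(z) = 0.0185-0.3590z;  y(z) = 0.0071-0.0417z
sphere 1 gives Az²+Bz+C=0 with A=1.1306, B=0.1077, C=-0.0450;  B²−4AC=0.2153;  roots -0.2528, 0.1576;  negative root z = -0.2528
x = 0.1093, y = 0.0176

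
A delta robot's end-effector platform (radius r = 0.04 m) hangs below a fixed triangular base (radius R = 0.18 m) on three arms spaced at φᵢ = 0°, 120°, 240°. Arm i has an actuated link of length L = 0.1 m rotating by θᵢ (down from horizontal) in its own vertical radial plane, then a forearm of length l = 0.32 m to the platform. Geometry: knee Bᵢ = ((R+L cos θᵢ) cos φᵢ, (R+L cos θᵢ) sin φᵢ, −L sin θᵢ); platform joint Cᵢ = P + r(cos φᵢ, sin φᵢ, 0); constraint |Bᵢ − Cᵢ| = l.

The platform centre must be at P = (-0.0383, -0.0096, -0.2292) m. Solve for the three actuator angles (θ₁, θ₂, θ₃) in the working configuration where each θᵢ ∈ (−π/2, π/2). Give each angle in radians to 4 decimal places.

φ1=0.0° → target in arm frame (-0.0383, -0.0096)
  A=0.1783, B=-0.2292, C=(l²−L²−A²−y'²−z²)/(2L)=0.0399
  γ=atan2(-0.2292,0.1783)=-0.9097;  ψ=arccos(0.1375)=1.4329;  θ1=γ+ψ≈0.5232
φ2=120.0° → target in arm frame (0.0108, 0.0380)
  e−x'=0.1292;  (l²−L²−(e−x')²−y'²−z²)/2L = 0.1087
  γ=atan2(-0.2292,0.1292)=-1.0576;  ψ=arccos(0.4132)=1.1448;  θ2=γ+ψ≈0.0872
φ3=240.0° → target in arm frame (0.0275, -0.0284)
  A cos θ + B sin θ = C:  0.1125·cos θ + -0.2292·sin θ = 0.1320
  γ=atan2(-0.2292,0.1125)=-1.1144;  ψ=arccos(0.5169)=1.0275;  θ3=γ+ψ≈-0.0868

θ₁ = 0.5232, θ₂ = 0.0872, θ₃ = -0.0868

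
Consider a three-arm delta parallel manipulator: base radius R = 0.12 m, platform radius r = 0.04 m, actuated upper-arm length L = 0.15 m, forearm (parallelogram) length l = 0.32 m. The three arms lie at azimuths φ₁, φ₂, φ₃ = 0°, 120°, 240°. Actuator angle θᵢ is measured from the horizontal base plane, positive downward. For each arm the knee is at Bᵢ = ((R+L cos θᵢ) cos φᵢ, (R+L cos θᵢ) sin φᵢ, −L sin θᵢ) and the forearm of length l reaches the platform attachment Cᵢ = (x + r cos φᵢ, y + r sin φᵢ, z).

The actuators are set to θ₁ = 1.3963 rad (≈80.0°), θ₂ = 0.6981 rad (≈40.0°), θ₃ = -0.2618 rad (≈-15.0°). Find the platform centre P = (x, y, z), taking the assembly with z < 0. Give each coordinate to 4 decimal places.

φ1=0.0°: virtual centre (0.1060, 0.0000, -0.1477), radius l
arm 2 at φ=120.0°: e+L cos θ2 = 0.1949;  centre 2 = (-0.0975, 0.1688, -0.0964)
φ3=240.0°: virtual centre (-0.1124, -0.1948, 0.0388), radius l
eliminate P² terms by subtracting sphere 1 from 2 and 3
linear system: -0.4070x+0.3376y = 0.0142−0.1026z; -0.4370x+-0.3895y = 0.0190−0.3731z
det = 0.3061;  x = -0.0391+0.5421z,  y = -0.0050+0.3496z
quadratic in z: (1.4162)z²+(0.1346)z+(-0.0595)=0, √Δ=0.5959 → z ∈ {-0.2579, 0.1629}; z = -0.2579 (taking z<0)
x = -0.1789, y = -0.0952

(-0.1789, -0.0952, -0.2579)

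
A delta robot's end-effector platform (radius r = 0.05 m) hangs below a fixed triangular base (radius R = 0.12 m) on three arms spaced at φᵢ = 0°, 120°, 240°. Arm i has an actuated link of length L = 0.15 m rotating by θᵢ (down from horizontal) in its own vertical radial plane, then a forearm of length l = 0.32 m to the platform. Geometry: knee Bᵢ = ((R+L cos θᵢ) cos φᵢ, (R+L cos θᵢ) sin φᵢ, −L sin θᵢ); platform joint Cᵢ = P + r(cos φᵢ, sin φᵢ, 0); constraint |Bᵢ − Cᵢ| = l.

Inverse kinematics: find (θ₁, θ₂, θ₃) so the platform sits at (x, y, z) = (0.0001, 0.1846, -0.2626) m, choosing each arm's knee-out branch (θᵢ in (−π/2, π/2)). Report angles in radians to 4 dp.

φ1=0.0° → target in arm frame (0.0001, 0.1846)
  A=0.0699, B=-0.2626, C=(l²−L²−A²−y'²−z²)/(2L)=-0.0934
  √(A²+B²)=0.2717;  θ1 = -1.3106+1.9217 ≈ 0.6110
arm 2 (φ=120.0°): x'=0.1598, y'=-0.0924
  e−x'=-0.0898;  (l²−L²−(e−x')²−y'²−z²)/2L = -0.0189
  θ2 = atan2(B,A) + arccos(C/0.2775) = -0.2615
arm 3 (φ=240.0°): x'=-0.1599, y'=-0.0922
  A=0.2299, B=-0.2626, C=(l²−L²−A²−y'²−z²)/(2L)=-0.1681
  γ=atan2(-0.2626,0.2299)=-0.8517;  ψ=arccos(-0.4816)=2.0732;  θ3=γ+ψ≈1.2216

θ₁ = 0.6110, θ₂ = -0.2615, θ₃ = 1.2216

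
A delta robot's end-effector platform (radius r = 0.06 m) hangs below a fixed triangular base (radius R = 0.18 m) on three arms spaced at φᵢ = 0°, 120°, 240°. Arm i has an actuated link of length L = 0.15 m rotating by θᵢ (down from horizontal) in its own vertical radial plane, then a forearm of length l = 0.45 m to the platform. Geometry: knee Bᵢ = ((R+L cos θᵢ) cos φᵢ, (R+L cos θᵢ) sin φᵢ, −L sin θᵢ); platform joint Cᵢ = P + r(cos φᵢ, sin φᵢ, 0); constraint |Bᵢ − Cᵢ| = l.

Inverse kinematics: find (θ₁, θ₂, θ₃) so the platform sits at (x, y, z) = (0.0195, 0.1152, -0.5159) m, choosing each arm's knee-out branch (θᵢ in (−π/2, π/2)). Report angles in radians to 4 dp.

φ1=0.0° → target in arm frame (0.0195, 0.1152)
  e−x'=0.1005;  (l²−L²−(e−x')²−y'²−z²)/2L = -0.3651
  √(A²+B²)=0.5256;  θ1 = -1.3784+2.3387 ≈ 0.9603
φ2=120.0° → target in arm frame (0.0900, -0.0745)
  A cos θ + B sin θ = C:  0.0300·cos θ + -0.5159·sin θ = -0.3087
  √(A²+B²)=0.5168;  θ2 = -1.5127+2.2109 ≈ 0.6982
arm 3 (φ=240.0°): x'=-0.1095, y'=-0.0407
  A=0.2295, B=-0.5159, C=(l²−L²−A²−y'²−z²)/(2L)=-0.4683
  √(A²+B²)=0.5647;  θ3 = -1.1522+2.5487 ≈ 1.3965

θ₁ = 0.9603, θ₂ = 0.6982, θ₃ = 1.3965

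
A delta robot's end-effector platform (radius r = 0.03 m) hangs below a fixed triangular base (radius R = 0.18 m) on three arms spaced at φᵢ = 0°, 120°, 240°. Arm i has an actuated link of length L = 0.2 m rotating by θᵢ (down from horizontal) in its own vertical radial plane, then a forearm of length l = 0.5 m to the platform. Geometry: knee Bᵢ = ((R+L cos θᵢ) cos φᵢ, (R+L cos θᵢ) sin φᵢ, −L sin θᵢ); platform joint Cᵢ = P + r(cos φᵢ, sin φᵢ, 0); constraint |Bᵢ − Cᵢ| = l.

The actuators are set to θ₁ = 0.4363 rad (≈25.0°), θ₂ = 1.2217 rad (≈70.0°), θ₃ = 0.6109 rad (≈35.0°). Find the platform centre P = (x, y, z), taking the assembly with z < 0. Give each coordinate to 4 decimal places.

arm 1 at φ=0.0°: e+L cos θ1 = 0.3313;  S1 = (0.3313, 0.0000, -0.0845)
φ2=120.0°: virtual centre (-0.1092, 0.1891, -0.1879), radius l
S3 = (0.3138·cos240.0°, 0.3138·sin240.0°, -0.1147) = (-0.1569, -0.2718, -0.1147)
|S₂|²−|S₁|² = -0.0339;  |S₃|²−|S₁|² = -0.0052
linear system: -0.8809x+0.3783y = -0.0339−-0.2068z; -0.9764x+-0.5436y = -0.0052−-0.0604z
Cramer: x(z) = 0.0240-0.1595z;  y(z) = -0.0335+0.1754z
sphere 1 gives Az²+Bz+C=0 with A=1.0562, B=0.2553, C=-0.1473;  B²−4AC=0.6876;  roots -0.5134, 0.2717;  negative root z = -0.5134
x = 0.1059, y = -0.1236

(0.1059, -0.1236, -0.5134)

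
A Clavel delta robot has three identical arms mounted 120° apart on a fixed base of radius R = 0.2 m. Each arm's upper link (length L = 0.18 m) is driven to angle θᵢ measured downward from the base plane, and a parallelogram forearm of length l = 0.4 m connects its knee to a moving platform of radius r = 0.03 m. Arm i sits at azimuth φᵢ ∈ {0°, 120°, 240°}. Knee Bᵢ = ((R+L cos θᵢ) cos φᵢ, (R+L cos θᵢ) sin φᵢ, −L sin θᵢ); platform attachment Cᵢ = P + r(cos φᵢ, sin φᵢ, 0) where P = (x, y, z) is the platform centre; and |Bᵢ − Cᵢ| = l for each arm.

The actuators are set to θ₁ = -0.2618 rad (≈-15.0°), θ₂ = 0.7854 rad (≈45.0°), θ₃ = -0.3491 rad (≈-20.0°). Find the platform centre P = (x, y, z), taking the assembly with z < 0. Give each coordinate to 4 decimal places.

(0.0440, -0.0846, -0.2042)

φ1=0.0°: virtual centre (0.3439, 0.0000, 0.0466), radius l
centre 2 = (0.2973·cos120.0°, 0.2973·sin120.0°, -0.1273) = (-0.1486, 0.2575, -0.1273)
arm 3 at φ=240.0°: ρ3 = 0.3391;  centre 3 = (-0.1696, -0.2937, 0.0616)
|centre ₂|²−|centre ₁|² = -0.0158;  |centre ₃|²−|centre ₁|² = -0.0016
linear system: -0.9850x+0.5149y = -0.0158−-0.3477z; -1.0269x+-0.5874y = -0.0016−0.0300z
Cramer: x(z) = 0.0091-0.1705z;  y(z) = -0.0133+0.3491z
sphere 1 gives Az²+Bz+C=0 with A=1.1510, B=0.0117, C=-0.0456;  B²−4AC=0.2102;  roots -0.2042, 0.1941;  negative root z = -0.2042
x = 0.0440, y = -0.0846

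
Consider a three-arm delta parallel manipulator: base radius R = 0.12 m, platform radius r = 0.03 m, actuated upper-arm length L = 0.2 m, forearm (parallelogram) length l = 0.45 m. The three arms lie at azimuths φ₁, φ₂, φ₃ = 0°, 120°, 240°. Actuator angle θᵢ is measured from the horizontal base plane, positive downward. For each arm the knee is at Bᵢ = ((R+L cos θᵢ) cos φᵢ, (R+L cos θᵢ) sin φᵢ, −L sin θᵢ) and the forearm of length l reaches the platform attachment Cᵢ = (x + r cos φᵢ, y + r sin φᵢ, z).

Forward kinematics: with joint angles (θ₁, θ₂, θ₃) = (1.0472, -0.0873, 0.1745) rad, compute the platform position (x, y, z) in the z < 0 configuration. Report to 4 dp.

arm 1 at φ=0.0°: ρ1 = 0.1900;  O1 = (0.1900, 0.0000, -0.1732)
O2 = (0.2892·cos120.0°, 0.2892·sin120.0°, 0.0174) = (-0.1446, 0.2505, 0.0174)
arm 3 at φ=240.0°: ρ3 = 0.2870;  O3 = (-0.1435, -0.2485, -0.0347)
subtract pairs → two planes through P
[-0.6692 0.5010 0.3813]·P = 0.0179;  [-0.6670 -0.4970 0.2770]·P = 0.0175
Cramer: x(z) = -0.0264+0.4923z;  y(z) = 0.0004-0.1034z
sphere 1 gives Az²+Bz+C=0 with A=1.2531, B=0.1332, C=-0.1257;  B²−4AC=0.6476;  roots -0.3743, 0.2679;  negative root z = -0.3743
x = -0.2107, y = 0.0391

(-0.2107, 0.0391, -0.3743)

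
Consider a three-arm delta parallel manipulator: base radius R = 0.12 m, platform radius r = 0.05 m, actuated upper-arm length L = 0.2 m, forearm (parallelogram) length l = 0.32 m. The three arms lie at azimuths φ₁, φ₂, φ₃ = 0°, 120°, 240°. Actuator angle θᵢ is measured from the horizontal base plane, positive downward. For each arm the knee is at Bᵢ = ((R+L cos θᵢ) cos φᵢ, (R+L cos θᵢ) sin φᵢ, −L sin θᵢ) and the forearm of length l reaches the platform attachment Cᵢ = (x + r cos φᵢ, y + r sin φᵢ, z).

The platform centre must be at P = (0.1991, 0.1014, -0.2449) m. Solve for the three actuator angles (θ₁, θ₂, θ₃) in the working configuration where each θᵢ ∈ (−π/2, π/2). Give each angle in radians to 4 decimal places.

θ₁ = -0.2618, θ₂ = 0.8728, θ₃ = 1.3966

φ1=0.0° → target in arm frame (0.1991, 0.1014)
  A=-0.1291, B=-0.2449, C=(l²−L²−A²−y'²−z²)/(2L)=-0.0613
  θ1 = atan2(B,A) + arccos(C/0.2768) = -0.2618
rotate P by −φ2: (-0.0117, -0.2231, -0.2449)
  e−x'=0.0817;  (l²−L²−(e−x')²−y'²−z²)/2L = -0.1351
  θ2 = atan2(B,A) + arccos(C/0.2582) = 0.8728
arm 3 (φ=240.0°): x'=-0.1874, y'=0.1217
  e−x'=0.2574;  (l²−L²−(e−x')²−y'²−z²)/2L = -0.1966
  θ3 = atan2(B,A) + arccos(C/0.3553) = 1.3966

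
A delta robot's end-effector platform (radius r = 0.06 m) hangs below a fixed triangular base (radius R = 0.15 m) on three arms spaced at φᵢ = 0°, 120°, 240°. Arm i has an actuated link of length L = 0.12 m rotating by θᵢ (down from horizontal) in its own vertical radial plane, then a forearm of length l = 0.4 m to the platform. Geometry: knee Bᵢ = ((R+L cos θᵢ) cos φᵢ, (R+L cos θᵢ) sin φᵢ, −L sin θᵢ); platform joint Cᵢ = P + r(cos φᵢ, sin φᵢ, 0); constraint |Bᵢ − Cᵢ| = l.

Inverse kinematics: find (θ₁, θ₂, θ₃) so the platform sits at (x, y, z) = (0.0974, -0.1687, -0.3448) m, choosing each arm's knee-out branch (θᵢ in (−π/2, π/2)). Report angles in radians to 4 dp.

arm 1 (φ=0.0°): x'=0.0974, y'=-0.1687
  A=-0.0074, B=-0.3448, C=(l²−L²−A²−y'²−z²)/(2L)=-0.0075
  θ1 = atan2(B,A) + arccos(C/0.3449) = 0.0003
rotate P by −φ2: (-0.1948, 0.0000, -0.3448)
  A cos θ + B sin θ = C:  0.2848·cos θ + -0.3448·sin θ = -0.2267
  γ=atan2(-0.3448,0.2848)=-0.8804;  ψ=arccos(-0.5068)=2.1023;  θ2=γ+ψ≈1.2219
φ3=240.0° → target in arm frame (0.0974, 0.1687)
  A cos θ + B sin θ = C:  -0.0074·cos θ + -0.3448·sin θ = -0.0075
  θ3 = atan2(B,A) + arccos(C/0.3449) = 0.0003

θ₁ = 0.0003, θ₂ = 1.2219, θ₃ = 0.0003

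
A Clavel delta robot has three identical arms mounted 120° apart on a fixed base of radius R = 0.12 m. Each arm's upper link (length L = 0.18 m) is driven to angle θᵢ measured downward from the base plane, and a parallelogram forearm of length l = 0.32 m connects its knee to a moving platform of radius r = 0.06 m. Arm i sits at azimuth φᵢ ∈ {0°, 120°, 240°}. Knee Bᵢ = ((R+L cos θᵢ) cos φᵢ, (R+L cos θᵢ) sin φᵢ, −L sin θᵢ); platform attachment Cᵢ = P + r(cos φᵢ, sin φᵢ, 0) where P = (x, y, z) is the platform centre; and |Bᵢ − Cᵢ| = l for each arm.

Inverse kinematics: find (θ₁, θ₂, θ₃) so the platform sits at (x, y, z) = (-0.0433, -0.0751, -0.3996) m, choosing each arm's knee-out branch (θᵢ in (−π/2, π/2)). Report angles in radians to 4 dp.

φ1=0.0° → target in arm frame (-0.0433, -0.0751)
  e−x'=0.1033;  (l²−L²−(e−x')²−y'²−z²)/2L = -0.2944
  γ=atan2(-0.3996,0.1033)=-1.3178;  ψ=arccos(-0.7133)=2.3650;  θ1=γ+ψ≈1.0472
φ2=120.0° → target in arm frame (-0.0434, 0.0750)
  A cos θ + B sin θ = C:  0.1034·cos θ + -0.3996·sin θ = -0.2944
  √(A²+B²)=0.4128;  θ2 = -1.3176+2.3651 ≈ 1.0475
φ3=240.0° → target in arm frame (0.0867, 0.0001)
  A cos θ + B sin θ = C:  -0.0267·cos θ + -0.3996·sin θ = -0.2511
  γ=atan2(-0.3996,-0.0267)=-1.6375;  ψ=arccos(-0.6270)=2.2484;  θ3=γ+ψ≈0.6110

θ₁ = 1.0472, θ₂ = 1.0475, θ₃ = 0.6110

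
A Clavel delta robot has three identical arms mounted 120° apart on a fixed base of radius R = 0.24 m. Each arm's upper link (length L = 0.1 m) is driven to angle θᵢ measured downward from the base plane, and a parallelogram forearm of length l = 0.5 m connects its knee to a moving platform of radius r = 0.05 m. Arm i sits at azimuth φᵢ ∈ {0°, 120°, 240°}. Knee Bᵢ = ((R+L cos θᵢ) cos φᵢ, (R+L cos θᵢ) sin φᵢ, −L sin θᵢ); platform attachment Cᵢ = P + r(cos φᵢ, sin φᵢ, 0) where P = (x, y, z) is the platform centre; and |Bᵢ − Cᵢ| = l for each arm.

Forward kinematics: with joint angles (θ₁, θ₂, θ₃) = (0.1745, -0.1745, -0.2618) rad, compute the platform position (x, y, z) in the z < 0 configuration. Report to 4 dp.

(-0.0355, -0.0062, -0.3981)

arm 1 at φ=0.0°: e+L cos θ1 = 0.2885;  centre 1 = (0.2885, 0.0000, -0.0174)
arm 2 at φ=120.0°: e+L cos θ2 = 0.2885;  centre 2 = (-0.1442, 0.2498, 0.0174)
φ3=240.0°: virtual centre (-0.1433, -0.2482, 0.0259), radius l
|centre ₂|²−|centre ₁|² = 0.0000;  |centre ₃|²−|centre ₁|² = -0.0007
[-0.8654 0.4997 0.0694]·P = 0.0000;  [-0.8636 -0.4964 0.0865]·P = -0.0007
det = 0.8611;  x = 0.0004+0.0902z,  y = 0.0007+0.0173z
quadratic in z: (1.0084)z²+(-0.0172)z+(-0.1667)=0, √Δ=0.8202 → z ∈ {-0.3981, 0.4152}; z = -0.3981 (taking z<0)
x = -0.0355, y = -0.0062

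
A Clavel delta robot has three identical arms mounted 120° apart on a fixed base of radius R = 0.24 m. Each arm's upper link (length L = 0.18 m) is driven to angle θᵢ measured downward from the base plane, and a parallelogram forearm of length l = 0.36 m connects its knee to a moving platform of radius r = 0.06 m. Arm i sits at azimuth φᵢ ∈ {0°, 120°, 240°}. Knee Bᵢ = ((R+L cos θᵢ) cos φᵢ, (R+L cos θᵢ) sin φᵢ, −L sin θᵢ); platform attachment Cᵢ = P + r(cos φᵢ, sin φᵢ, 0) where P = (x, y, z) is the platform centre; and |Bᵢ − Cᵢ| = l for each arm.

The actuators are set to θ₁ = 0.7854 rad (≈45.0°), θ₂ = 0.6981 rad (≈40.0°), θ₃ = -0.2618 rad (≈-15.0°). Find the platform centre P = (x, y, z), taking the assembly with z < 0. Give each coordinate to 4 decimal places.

φ1=0.0°: virtual centre (0.3073, 0.0000, -0.1273), radius l
φ2=120.0°: virtual centre (-0.1589, 0.2753, -0.1157), radius l
φ3=240.0°: virtual centre (-0.1769, -0.3065, 0.0466), radius l
eliminate P² terms by subtracting sphere 1 from 2 and 3
plane₁₂: -0.9324x+0.5506y+0.0232z = 0.0038
Cramer: x(z) = -0.0105+0.1862z;  y(z) = -0.0108+0.2732z
quadratic in z: (1.1093)z²+(0.1303)z+(-0.0123)=0, √Δ=0.2676 → z ∈ {-0.1794, 0.0619}; z = -0.1794 (taking z<0)
x = -0.0439, y = -0.0598

(-0.0439, -0.0598, -0.1794)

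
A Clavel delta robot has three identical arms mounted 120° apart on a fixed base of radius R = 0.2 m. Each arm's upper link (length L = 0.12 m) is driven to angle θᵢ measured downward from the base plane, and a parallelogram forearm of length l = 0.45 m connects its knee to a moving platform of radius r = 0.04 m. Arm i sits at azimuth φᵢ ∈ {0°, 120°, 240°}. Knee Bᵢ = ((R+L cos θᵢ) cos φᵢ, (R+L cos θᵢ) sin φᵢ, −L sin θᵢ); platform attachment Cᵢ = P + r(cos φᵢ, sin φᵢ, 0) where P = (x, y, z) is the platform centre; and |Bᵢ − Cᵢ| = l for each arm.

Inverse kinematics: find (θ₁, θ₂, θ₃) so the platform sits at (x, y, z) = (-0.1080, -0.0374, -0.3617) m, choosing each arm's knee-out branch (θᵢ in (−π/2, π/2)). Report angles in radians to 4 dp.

arm 1 (φ=0.0°): x'=-0.1080, y'=-0.0374
  A=0.2680, B=-0.3617, C=(l²−L²−A²−y'²−z²)/(2L)=-0.0665
  √(A²+B²)=0.4502;  θ1 = -0.9331+1.7190 ≈ 0.7858
arm 2 (φ=120.0°): x'=0.0216, y'=0.1122
  A=0.1384, B=-0.3617, C=(l²−L²−A²−y'²−z²)/(2L)=0.1064
  √(A²+B²)=0.3873;  θ2 = -1.2054+1.2926 ≈ 0.0872
arm 3 (φ=240.0°): x'=0.0864, y'=-0.0748
  e−x'=0.0736;  (l²−L²−(e−x')²−y'²−z²)/2L = 0.1927
  √(A²+B²)=0.3691;  θ3 = -1.3700+1.0214 ≈ -0.3486

θ₁ = 0.7858, θ₂ = 0.0872, θ₃ = -0.3486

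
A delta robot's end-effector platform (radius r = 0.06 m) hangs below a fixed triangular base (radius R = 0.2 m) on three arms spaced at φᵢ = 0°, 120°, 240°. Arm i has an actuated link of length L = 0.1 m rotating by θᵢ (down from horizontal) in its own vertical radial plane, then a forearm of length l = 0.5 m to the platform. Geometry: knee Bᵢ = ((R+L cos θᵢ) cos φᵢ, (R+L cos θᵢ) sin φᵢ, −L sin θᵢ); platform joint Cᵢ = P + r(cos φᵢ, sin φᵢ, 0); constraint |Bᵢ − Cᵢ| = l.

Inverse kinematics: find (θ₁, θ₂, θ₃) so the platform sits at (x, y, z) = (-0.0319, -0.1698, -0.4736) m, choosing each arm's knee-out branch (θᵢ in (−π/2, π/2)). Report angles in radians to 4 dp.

φ1=0.0° → target in arm frame (-0.0319, -0.1698)
  A=0.1719, B=-0.4736, C=(l²−L²−A²−y'²−z²)/(2L)=-0.2134
  θ1 = atan2(B,A) + arccos(C/0.5038) = 0.7855
rotate P by −φ2: (-0.1311, 0.1125, -0.4736)
  e−x'=0.2711;  (l²−L²−(e−x')²−y'²−z²)/2L = -0.3523
  γ=atan2(-0.4736,0.2711)=-1.0509;  ψ=arccos(-0.6455)=2.2725;  θ2=γ+ψ≈1.2216
rotate P by −φ3: (0.1630, 0.0573, -0.4736)
  A=-0.0230, B=-0.4736, C=(l²−L²−A²−y'²−z²)/(2L)=0.0595
  θ3 = atan2(B,A) + arccos(C/0.4742) = -0.1743

θ₁ = 0.7855, θ₂ = 1.2216, θ₃ = -0.1743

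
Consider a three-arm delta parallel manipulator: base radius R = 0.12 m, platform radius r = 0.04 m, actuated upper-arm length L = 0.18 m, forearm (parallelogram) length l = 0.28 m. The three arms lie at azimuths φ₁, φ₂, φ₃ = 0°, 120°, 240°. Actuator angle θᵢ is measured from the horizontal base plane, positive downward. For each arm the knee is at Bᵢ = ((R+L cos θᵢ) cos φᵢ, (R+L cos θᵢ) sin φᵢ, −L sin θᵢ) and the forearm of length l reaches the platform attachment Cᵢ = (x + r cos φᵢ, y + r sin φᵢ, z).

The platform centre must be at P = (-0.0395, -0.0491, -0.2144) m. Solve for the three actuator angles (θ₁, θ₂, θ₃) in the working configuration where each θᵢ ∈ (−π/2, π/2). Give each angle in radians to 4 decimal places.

θ₁ = 0.6981, θ₂ = 0.6111, θ₃ = 0.0873

rotate P by −φ1: (-0.0395, -0.0491, -0.2144)
  A=0.1195, B=-0.2144, C=(l²−L²−A²−y'²−z²)/(2L)=-0.0463
  √(A²+B²)=0.2455;  θ1 = -1.0623+1.7605 ≈ 0.6981
arm 2 (φ=120.0°): x'=-0.0228, y'=0.0588
  A cos θ + B sin θ = C:  0.1028·cos θ + -0.2144·sin θ = -0.0388
  θ2 = atan2(B,A) + arccos(C/0.2378) = 0.6111
φ3=240.0° → target in arm frame (0.0623, -0.0097)
  A cos θ + B sin θ = C:  0.0177·cos θ + -0.2144·sin θ = -0.0010
  √(A²+B²)=0.2151;  θ3 = -1.4883+1.5756 ≈ 0.0873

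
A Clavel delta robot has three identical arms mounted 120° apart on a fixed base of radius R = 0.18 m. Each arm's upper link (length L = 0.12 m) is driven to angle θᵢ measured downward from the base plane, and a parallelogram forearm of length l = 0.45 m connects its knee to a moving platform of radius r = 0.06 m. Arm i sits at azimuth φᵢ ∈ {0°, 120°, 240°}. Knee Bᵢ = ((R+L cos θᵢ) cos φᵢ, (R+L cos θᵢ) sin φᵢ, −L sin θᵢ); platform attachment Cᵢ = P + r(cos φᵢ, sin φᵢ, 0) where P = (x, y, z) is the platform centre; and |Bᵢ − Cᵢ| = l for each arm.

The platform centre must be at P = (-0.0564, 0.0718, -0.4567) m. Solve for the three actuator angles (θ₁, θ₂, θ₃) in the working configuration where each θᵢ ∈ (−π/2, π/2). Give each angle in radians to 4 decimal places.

θ₁ = 0.8726, θ₂ = 0.2620, θ₃ = 0.7853

φ1=0.0° → target in arm frame (-0.0564, 0.0718)
  A=0.1764, B=-0.4567, C=(l²−L²−A²−y'²−z²)/(2L)=-0.2364
  θ1 = atan2(B,A) + arccos(C/0.4896) = 0.8726
arm 2 (φ=120.0°): x'=0.0904, y'=0.0129
  A=0.0296, B=-0.4567, C=(l²−L²−A²−y'²−z²)/(2L)=-0.0897
  γ=atan2(-0.4567,0.0296)=-1.5060;  ψ=arccos(-0.1959)=1.7680;  θ2=γ+ψ≈0.2620
arm 3 (φ=240.0°): x'=-0.0340, y'=-0.0847
  A cos θ + B sin θ = C:  0.1540·cos θ + -0.4567·sin θ = -0.2140
  √(A²+B²)=0.4820;  θ3 = -1.2456+2.0309 ≈ 0.7853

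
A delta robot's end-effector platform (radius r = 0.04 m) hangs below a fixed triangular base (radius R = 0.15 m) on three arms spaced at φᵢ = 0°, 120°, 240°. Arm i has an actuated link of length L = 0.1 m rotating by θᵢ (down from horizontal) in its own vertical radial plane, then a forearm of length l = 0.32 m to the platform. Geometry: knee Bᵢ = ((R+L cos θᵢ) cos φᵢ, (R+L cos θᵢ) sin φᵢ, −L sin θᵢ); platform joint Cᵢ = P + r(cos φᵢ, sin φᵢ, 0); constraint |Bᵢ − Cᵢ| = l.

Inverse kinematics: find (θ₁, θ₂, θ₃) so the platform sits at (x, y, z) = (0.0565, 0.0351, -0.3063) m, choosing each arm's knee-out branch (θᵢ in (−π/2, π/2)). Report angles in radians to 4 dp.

θ₁ = 0.2617, θ₂ = 0.6109, θ₃ = 0.9601

rotate P by −φ1: (0.0565, 0.0351, -0.3063)
  A=0.0535, B=-0.3063, C=(l²−L²−A²−y'²−z²)/(2L)=-0.0276
  √(A²+B²)=0.3109;  θ1 = -1.3979+1.6596 ≈ 0.2617
φ2=120.0° → target in arm frame (0.0021, -0.0665)
  A=0.1079, B=-0.3063, C=(l²−L²−A²−y'²−z²)/(2L)=-0.0874
  θ2 = atan2(B,A) + arccos(C/0.3247) = 0.6109
arm 3 (φ=240.0°): x'=-0.0586, y'=0.0314
  A cos θ + B sin θ = C:  0.1686·cos θ + -0.3063·sin θ = -0.1542
  θ3 = atan2(B,A) + arccos(C/0.3497) = 0.9601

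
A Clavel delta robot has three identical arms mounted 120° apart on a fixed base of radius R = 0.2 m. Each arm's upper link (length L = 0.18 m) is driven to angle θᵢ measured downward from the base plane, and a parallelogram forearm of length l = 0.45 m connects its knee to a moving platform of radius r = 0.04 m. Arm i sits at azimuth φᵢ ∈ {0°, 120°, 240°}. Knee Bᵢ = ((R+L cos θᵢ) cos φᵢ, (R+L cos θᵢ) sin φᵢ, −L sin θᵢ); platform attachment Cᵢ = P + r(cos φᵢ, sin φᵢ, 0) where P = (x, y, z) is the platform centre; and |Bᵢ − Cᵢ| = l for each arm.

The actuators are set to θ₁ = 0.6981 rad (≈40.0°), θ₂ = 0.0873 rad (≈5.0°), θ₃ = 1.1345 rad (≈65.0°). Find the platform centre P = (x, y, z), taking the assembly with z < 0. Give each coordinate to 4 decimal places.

arm 1 at φ=0.0°: e+L cos θ1 = 0.2979;  O1 = (0.2979, 0.0000, -0.1157)
O2 = (0.3393·cos120.0°, 0.3393·sin120.0°, -0.0157) = (-0.1697, 0.2939, -0.0157)
O3 = (0.2361·cos240.0°, 0.2361·sin240.0°, -0.1631) = (-0.1180, -0.2044, -0.1631)
subtract pairs → two planes through P
linear system: -0.9351x+0.5877y = 0.0133−0.2000z; -0.8318x+-0.4089y = -0.0198−-0.0949z
Cramer: x(z) = 0.0071+0.0299z;  y(z) = 0.0339-0.2928z
sphere 1 gives Az²+Bz+C=0 with A=1.0866, B=0.1942, C=-0.1034;  B²−4AC=0.4872;  roots -0.4105, 0.2318;  negative root z = -0.4105
x = -0.0051, y = 0.1541

(-0.0051, 0.1541, -0.4105)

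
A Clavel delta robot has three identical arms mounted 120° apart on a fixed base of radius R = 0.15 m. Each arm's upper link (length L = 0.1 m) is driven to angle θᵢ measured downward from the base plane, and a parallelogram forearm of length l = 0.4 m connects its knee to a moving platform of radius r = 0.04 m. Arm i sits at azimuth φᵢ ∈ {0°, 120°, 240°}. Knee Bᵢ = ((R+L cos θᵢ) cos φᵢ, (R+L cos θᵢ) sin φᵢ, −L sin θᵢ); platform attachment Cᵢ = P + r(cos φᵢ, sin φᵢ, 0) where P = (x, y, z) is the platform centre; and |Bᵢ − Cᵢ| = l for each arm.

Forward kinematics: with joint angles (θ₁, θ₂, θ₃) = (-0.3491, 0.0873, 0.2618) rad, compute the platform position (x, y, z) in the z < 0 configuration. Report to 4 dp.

(0.0549, 0.0172, -0.3366)

arm 1 at φ=0.0°: ρ1 = 0.2040;  centre 1 = (0.2040, 0.0000, 0.0342)
arm 2 at φ=120.0°: ρ2 = 0.2096;  centre 2 = (-0.1048, 0.1815, -0.0087)
φ3=240.0°: virtual centre (-0.1033, -0.1789, -0.0259), radius l
eliminate P² terms by subtracting sphere 1 from 2 and 3
linear system: -0.6176x+0.3631y = 0.0012−-0.0858z; -0.6145x+-0.3578y = 0.0006−-0.1202z
det = 0.4441;  x = -0.0015+-0.1674z,  y = 0.0009+-0.0483z
sphere 1 gives Az²+Bz+C=0 with A=1.0304, B=0.0003, C=-0.1166;  B²−4AC=0.4807;  roots -0.3366, 0.3363;  negative root z = -0.3366
x = 0.0549, y = 0.0172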